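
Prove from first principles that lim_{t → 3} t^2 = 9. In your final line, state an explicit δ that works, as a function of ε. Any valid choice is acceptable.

δ = min(2, ε/8)

Let ε > 0. We seek δ > 0 with 0 < |t − 3| < δ ⇒ |t^2 − 9| < ε.
Factor: t^2 − 9 = (t − 3)(t + 3), so |t^2 − 9| = |t − 3|·|t + 3|.
Restrict δ ≤ 2. Then |t − 3| < 2 gives |t| < 5, so by the triangle inequality |t + 3| ≤ 5 + 3 = 8.
Hence |t^2 − 9| ≤ 8|t − 3|, which is < ε once |t − 3| < ε/8.
Take δ = min(2, ε/8). If 0 < |t − 3| < δ then both bounds hold and |t^2 − 9| ≤ 8|t − 3| < 8·(ε/8) = ε.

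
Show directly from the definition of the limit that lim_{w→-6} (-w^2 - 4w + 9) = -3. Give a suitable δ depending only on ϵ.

δ = min(1, ϵ/9)

Let ϵ > 0 be given. We want δ > 0 such that 0 < |w + 6| < δ implies |(-w^2 - 4w + 9) + 3| < ϵ.
(-w^2 - 4w + 9) + 3 = -w^2 - 4w + 12 = (w + 6)(-w + 2).
So |(-w^2 - 4w + 9) + 3| = |w + 6|·|-w + 2|.
Assume first that |w + 6| < 1, so |w| < 7. Then |-w + 2| ≤ 7 + 2 = 9.
Hence |(-w^2 - 4w + 9) + 3| ≤ 9|w + 6| < ϵ provided |w + 6| < ϵ/9.
Take δ = min(1, ϵ/9). Then 0 < |w + 6| < δ gives both |w + 6| < 1 and |w + 6| < ϵ/9, so |(-w^2 - 4w + 9) + 3| < ϵ.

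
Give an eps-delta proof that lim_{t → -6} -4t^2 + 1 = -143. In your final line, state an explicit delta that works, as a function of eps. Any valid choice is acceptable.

delta = min(1, eps/52)

Let eps > 0. We want delta > 0 such that 0 < |t + 6| < delta implies |(-4t^2 + 1) + 143| < eps.
(-4t^2 + 1) + 143 = -4t^2 + 144 = (t + 6)(-4t + 24).
So |(-4t^2 + 1) + 143| = |t + 6|·|-4t + 24|.
Require delta ≤ 1. Then |t + 6| < 1 gives |t| < 7, and by the triangle inequality |-4t + 24| ≤ 4·7 + 24 = 52.
Hence |(-4t^2 + 1) + 143| ≤ 52|t + 6| < eps provided |t + 6| < eps/52.
Take delta = min(1, eps/52). Then 0 < |t + 6| < delta gives both |t + 6| < 1 and |t + 6| < eps/52, so |(-4t^2 + 1) + 143| < eps.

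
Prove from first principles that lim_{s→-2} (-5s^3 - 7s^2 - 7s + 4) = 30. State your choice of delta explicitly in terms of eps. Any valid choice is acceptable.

delta = min(2, eps/105)

Fix eps > 0. We want delta > 0 such that 0 < |s + 2| < delta implies |(-5s^3 - 7s^2 - 7s + 4) − 30| < eps.
(-5s^3 - 7s^2 - 7s + 4) − 30 = -5s^3 - 7s^2 - 7s - 26 = (s + 2)(-5s^2 + 3s - 13).
So |(-5s^3 - 7s^2 - 7s + 4) − 30| = |s + 2|·|-5s^2 + 3s - 13|.
Assume first that |s + 2| < 2, so |s| < 4. Then |-5s^2 + 3s - 13| ≤ 5·4^2 + 3·4 + 13 = 105.
Hence |(-5s^3 - 7s^2 - 7s + 4) − 30| ≤ 105|s + 2| < eps provided |s + 2| < eps/105.
Take delta = min(2, eps/105). Then 0 < |s + 2| < delta gives both |s + 2| < 2 and |s + 2| < eps/105, so |(-5s^3 - 7s^2 - 7s + 4) − 30| < eps.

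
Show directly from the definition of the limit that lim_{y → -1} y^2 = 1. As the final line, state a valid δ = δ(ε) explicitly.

δ = min(1, ε/3)

Suppose ε > 0. We seek δ > 0 with 0 < |y + 1| < δ ⇒ |y^2 − 1| < ε.
Factor: y^2 − 1 = (y + 1)(y - 1), so |y^2 − 1| = |y + 1|·|y - 1|.
Restrict δ ≤ 1. Then |y + 1| < 1 gives |y| < 2, so by the triangle inequality |y - 1| ≤ 2 + 1 = 3.
Hence |y^2 − 1| ≤ 3|y + 1|, which is < ε once |y + 1| < ε/3.
Take δ = min(1, ε/3). If 0 < |y + 1| < δ then both bounds hold and |y^2 − 1| ≤ 3|y + 1| < 3·(ε/3) = ε.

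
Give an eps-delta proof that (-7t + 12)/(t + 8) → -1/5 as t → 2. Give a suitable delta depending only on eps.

Suppose eps > 0. We want delta > 0 with 0 < |t − 2| < delta ⇒ |(-7t + 12)/(t + 8) + 1/5| < eps.
Combining over a common denominator, (-7t + 12)/(t + 8) + 1/5 = [(-7t + 12)·10 − (-2)·(t + 8)] / [10·(t + 8)] = -68(t − 2) / (10(t + 8)).
So |(-7t + 12)/(t + 8) + 1/5| = 68|t − 2| / (10·|t + 8|).
Restrict delta ≤ 5. Then |t − 2| < 5 gives |t + 8| = |(t − 2) + 10| ≥ 10 − 5 = 5.
Hence |(-7t + 12)/(t + 8) + 1/5| < 68|t − 2|/(10·5) = (34/25)|t − 2|, which is < eps once |t − 2| < (25/34)eps.
Take delta = min(5, (25/34)eps). Then 0 < |t − 2| < delta forces both bounds, so |(-7t + 12)/(t + 8) + 1/5| < eps.

delta = min(5, (25/34)eps)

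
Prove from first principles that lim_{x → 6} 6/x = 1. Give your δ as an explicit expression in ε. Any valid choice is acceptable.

Let ε > 0. We seek δ > 0 such that 0 < |x − 6| < δ implies |6/x − 1| < ε.
|6/x − 1| = 6·|6 − x|/(6·|x|) = 6|x − 6|/(6|x|).
Restrict δ ≤ 3. Then |x − 6| < 3 gives |x| > 3, so 6|x| > 18.
Then |6/x − 1| < 6|x − 6|/18, which is < ε when |x − 6| < 3ε.
Take δ = min(3, 3ε). Then 0 < |x − 6| < δ gives both |x − 6| < 3 and |x − 6| < 3ε, so |6/x − 1| < ε.

δ = min(3, 3ε)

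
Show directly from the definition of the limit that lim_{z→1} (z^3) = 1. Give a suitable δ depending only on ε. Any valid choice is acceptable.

δ = min(2, ε/13)

Let ε > 0. We seek δ > 0 with 0 < |z − 1| < δ ⇒ |z^3 − 1| < ε.
Factor: z^3 − 1 = (z − 1)(z^2 + z + 1), so |z^3 − 1| = |z − 1|·|z^2 + z + 1|.
Impose δ ≤ 2 so that |z| < 3; then |z^2 + z + 1| ≤ 13.
Hence |z^3 − 1| ≤ 13|z − 1|, which is < ε once |z − 1| < ε/13.
Take δ = min(2, ε/13). If 0 < |z − 1| < δ then both bounds hold and |z^3 − 1| ≤ 13|z − 1| < 13·(ε/13) = ε.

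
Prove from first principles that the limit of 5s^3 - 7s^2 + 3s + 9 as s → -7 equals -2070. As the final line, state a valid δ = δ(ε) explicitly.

Let ε > 0 be given. We want δ > 0 such that 0 < |s + 7| < δ implies |(5s^3 - 7s^2 + 3s + 9) + 2070| < ε.
(5s^3 - 7s^2 + 3s + 9) + 2070 = 5s^3 - 7s^2 + 3s + 2079 = (s + 7)(5s^2 - 42s + 297).
So |(5s^3 - 7s^2 + 3s + 9) + 2070| = |s + 7|·|5s^2 - 42s + 297|.
Require δ ≤ 2. Then |s + 7| < 2 gives |s| < 9, and by the triangle inequality |5s^2 - 42s + 297| ≤ 5·9^2 + 42·9 + 297 = 1080.
Hence |(5s^3 - 7s^2 + 3s + 9) + 2070| ≤ 1080|s + 7| < ε provided |s + 7| < ε/1080.
Choosing δ = min(2, ε/1080) ensures both conditions, hence |(5s^3 - 7s^2 + 3s + 9) + 2070| < ε.

δ = min(2, ε/1080)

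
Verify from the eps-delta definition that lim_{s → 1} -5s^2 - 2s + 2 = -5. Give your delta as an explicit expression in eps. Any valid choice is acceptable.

Suppose eps > 0. We want delta > 0 such that 0 < |s − 1| < delta implies |(-5s^2 - 2s + 2) + 5| < eps.
(-5s^2 - 2s + 2) + 5 = -5s^2 - 2s + 7 = (s − 1)(-5s - 7).
So |(-5s^2 - 2s + 2) + 5| = |s − 1|·|-5s - 7|.
Require delta ≤ 1. Then |s − 1| < 1 gives |s| < 2, and by the triangle inequality |-5s - 7| ≤ 5·2 + 7 = 17.
Hence |(-5s^2 - 2s + 2) + 5| ≤ 17|s − 1| < eps provided |s − 1| < eps/17.
Choosing delta = min(1, eps/17) ensures both conditions, hence |(-5s^2 - 2s + 2) + 5| < eps.

delta = min(1, eps/17)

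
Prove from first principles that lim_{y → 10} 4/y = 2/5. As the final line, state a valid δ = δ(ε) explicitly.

Let ε > 0. We seek δ > 0 such that 0 < |y − 10| < δ implies |4/y − (2/5)| < ε.
|4/y − (2/5)| = 4·|10 − y|/(10·|y|) = 4|y − 10|/(10|y|).
Require δ ≤ 5 so that |y| > 10 − 5 = 5, hence 10|y| > 50.
Then |4/y − (2/5)| < 4|y − 10|/50, which is < ε when |y − 10| < (25/2)ε.
Take δ = min(5, (25/2)ε). Then 0 < |y − 10| < δ gives both |y − 10| < 5 and |y − 10| < (25/2)ε, so |4/y − (2/5)| < ε.

δ = min(5, (25/2)ε)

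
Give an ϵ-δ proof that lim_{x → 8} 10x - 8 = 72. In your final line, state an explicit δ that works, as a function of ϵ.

δ = ϵ/10

Let ϵ > 0. We need δ > 0 so that 0 < |x − 8| < δ implies |(10x - 8) − 72| < ϵ.
Since (10x - 8) − 72 = 10(x − 8), we have |(10x - 8) − 72| = 10|x − 8|.
Thus it suffices that |x − 8| < ϵ/10.
Take δ = ϵ/10. If 0 < |x − 8| < δ then |(10x - 8) − 72| = 10|x − 8| < 10·(ϵ/10) = ϵ.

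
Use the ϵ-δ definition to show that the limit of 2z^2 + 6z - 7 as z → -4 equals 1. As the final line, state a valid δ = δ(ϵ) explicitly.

Let ϵ > 0. We want δ > 0 such that 0 < |z + 4| < δ implies |(2z^2 + 6z - 7) − 1| < ϵ.
(2z^2 + 6z - 7) − 1 = 2z^2 + 6z - 8 = (z + 4)(2z - 2).
So |(2z^2 + 6z - 7) − 1| = |z + 4|·|2z - 2|.
Require δ ≤ 1. Then |z + 4| < 1 gives |z| < 5, and by the triangle inequality |2z - 2| ≤ 2·5 + 2 = 12.
Hence |(2z^2 + 6z - 7) − 1| ≤ 12|z + 4| < ϵ provided |z + 4| < ϵ/12.
Choosing δ = min(1, ϵ/12) ensures both conditions, hence |(2z^2 + 6z - 7) − 1| < ϵ.

δ = min(1, ϵ/12)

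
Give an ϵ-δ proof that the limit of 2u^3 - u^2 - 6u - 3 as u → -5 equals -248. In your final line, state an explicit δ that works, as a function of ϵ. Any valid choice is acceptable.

δ = min(2, ϵ/224)

Let ϵ > 0. We want δ > 0 such that 0 < |u + 5| < δ implies |(2u^3 - u^2 - 6u - 3) + 248| < ϵ.
(2u^3 - u^2 - 6u - 3) + 248 = 2u^3 - u^2 - 6u + 245 = (u + 5)(2u^2 - 11u + 49).
So |(2u^3 - u^2 - 6u - 3) + 248| = |u + 5|·|2u^2 - 11u + 49|.
Assume first that |u + 5| < 2, so |u| < 7. Then |2u^2 - 11u + 49| ≤ 2·7^2 + 11·7 + 49 = 224.
Hence |(2u^3 - u^2 - 6u - 3) + 248| ≤ 224|u + 5| < ϵ provided |u + 5| < ϵ/224.
Take δ = min(2, ϵ/224). Then 0 < |u + 5| < δ gives both |u + 5| < 2 and |u + 5| < ϵ/224, so |(2u^3 - u^2 - 6u - 3) + 248| < ϵ.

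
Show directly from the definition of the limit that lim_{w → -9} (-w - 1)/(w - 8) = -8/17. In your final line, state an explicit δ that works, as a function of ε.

Suppose ε > 0. We want δ > 0 with 0 < |w + 9| < δ ⇒ |(-w - 1)/(w - 8) + 8/17| < ε.
Combining over a common denominator, (-w - 1)/(w - 8) + 8/17 = [(-w - 1)·(-17) − 8·(w - 8)] / [(-17)·(w - 8)] = 9(w + 9) / ((-17)(w - 8)).
So |(-w - 1)/(w - 8) + 8/17| = 9|w + 9| / (17·|w − 8|).
Restrict δ ≤ 17/2. Then |w + 9| < 17/2 gives |w − 8| = |(w + 9) + (-17)| ≥ 17 − 17/2 = 17/2.
Hence |(-w - 1)/(w - 8) + 8/17| < 9|w + 9|/(17·(17/2)) = (18/289)|w + 9|, which is < ε once |w + 9| < (289/18)ε.
Take δ = min(17/2, (289/18)ε). Then 0 < |w + 9| < δ forces both bounds, so |(-w - 1)/(w - 8) + 8/17| < ε.

δ = min(17/2, (289/18)ε)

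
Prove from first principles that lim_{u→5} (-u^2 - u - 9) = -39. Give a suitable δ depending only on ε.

Let ε > 0 be given. We want δ > 0 such that 0 < |u − 5| < δ implies |(-u^2 - u - 9) + 39| < ε.
(-u^2 - u - 9) + 39 = -u^2 - u + 30 = (u − 5)(-u - 6).
So |(-u^2 - u - 9) + 39| = |u − 5|·|-u - 6|.
Require δ ≤ 2. Then |u − 5| < 2 gives |u| < 7, and by the triangle inequality |-u - 6| ≤ 7 + 6 = 13.
Hence |(-u^2 - u - 9) + 39| ≤ 13|u − 5| < ε provided |u − 5| < ε/13.
Take δ = min(2, ε/13). Then 0 < |u − 5| < δ gives both |u − 5| < 2 and |u − 5| < ε/13, so |(-u^2 - u - 9) + 39| < ε.

δ = min(2, ε/13)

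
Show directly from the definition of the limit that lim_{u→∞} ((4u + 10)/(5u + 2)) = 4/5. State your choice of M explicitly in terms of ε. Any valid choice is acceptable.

Suppose ε > 0. We seek M > 0 such that u > M implies |(4u + 10)/(5u + 2) − (4/5)| < ε.
(4u + 10)/(5u + 2) − (4/5) = (5(4u + 10) − 4(5u + 2)) / (5(5u + 2)) = 42/(5(5u + 2)).
For u > 0 we have 5u + 2 > 5u, so |(4u + 10)/(5u + 2) − (4/5)| = 42/(5(5u + 2)) < 42/(5·5u) = (42/25)/u.
Thus |(4u + 10)/(5u + 2) − (4/5)| < ε whenever u > (42/25)/ε.
Take M = (42/25)/ε. If u > M then |(4u + 10)/(5u + 2) − (4/5)| < (42/25)/u < ε.

M = (42/25)/ε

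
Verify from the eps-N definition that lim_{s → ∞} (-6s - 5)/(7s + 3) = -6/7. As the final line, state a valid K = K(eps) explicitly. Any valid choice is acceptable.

Fix eps > 0. We seek K > 0 such that s > K implies |(-6s - 5)/(7s + 3) + 6/7| < eps.
(-6s - 5)/(7s + 3) + 6/7 = (7(-6s - 5) − (-6)(7s + 3)) / (7(7s + 3)) = -17/(7(7s + 3)).
For s > 0 we have 7s + 3 > 7s, so |(-6s - 5)/(7s + 3) + 6/7| = 17/(7(7s + 3)) < 17/(7·7s) = (17/49)/s.
Thus |(-6s - 5)/(7s + 3) + 6/7| < eps whenever s > (17/49)/eps.
Take K = (17/49)/eps. If s > K then |(-6s - 5)/(7s + 3) + 6/7| < (17/49)/s < eps.

K = (17/49)/eps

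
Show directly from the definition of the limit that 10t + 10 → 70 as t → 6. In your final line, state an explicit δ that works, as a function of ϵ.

Fix ϵ > 0. We need δ > 0 so that 0 < |t − 6| < δ implies |(10t + 10) − 70| < ϵ.
Since (10t + 10) − 70 = 10(t − 6), we have |(10t + 10) − 70| = 10|t − 6|.
So 10|t − 6| < ϵ exactly when |t − 6| < ϵ/10.
Choosing δ = ϵ/10 gives |(10t + 10) − 70| = 10|t − 6| < ϵ whenever |t − 6| < δ.

δ = ϵ/10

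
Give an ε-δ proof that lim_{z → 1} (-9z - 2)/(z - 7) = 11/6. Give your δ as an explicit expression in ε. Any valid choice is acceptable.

δ = min(3, (18/65)ε)

Let ε > 0 be given. We want δ > 0 with 0 < |z − 1| < δ ⇒ |(-9z - 2)/(z - 7) − (11/6)| < ε.
Combining over a common denominator, (-9z - 2)/(z - 7) − (11/6) = [(-9z - 2)·(-6) − (-11)·(z - 7)] / [(-6)·(z - 7)] = 65(z − 1) / ((-6)(z - 7)).
So |(-9z - 2)/(z - 7) − (11/6)| = 65|z − 1| / (6·|z − 7|).
Restrict δ ≤ 3. Then |z − 1| < 3 gives |z − 7| = |(z − 1) + (-6)| ≥ 6 − 3 = 3.
Hence |(-9z - 2)/(z - 7) − (11/6)| < 65|z − 1|/(6·3) = (65/18)|z − 1|, which is < ε once |z − 1| < (18/65)ε.
Take δ = min(3, (18/65)ε). Then 0 < |z − 1| < δ forces both bounds, so |(-9z - 2)/(z - 7) − (11/6)| < ε.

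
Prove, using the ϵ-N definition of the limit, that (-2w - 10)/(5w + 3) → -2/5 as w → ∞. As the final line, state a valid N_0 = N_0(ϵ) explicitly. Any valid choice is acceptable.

Fix ϵ > 0. We seek N_0 > 0 such that w > N_0 implies |(-2w - 10)/(5w + 3) + 2/5| < ϵ.
(-2w - 10)/(5w + 3) + 2/5 = (5(-2w - 10) − (-2)(5w + 3)) / (5(5w + 3)) = -44/(5(5w + 3)).
For w > 0 we have 5w + 3 > 5w, so |(-2w - 10)/(5w + 3) + 2/5| = 44/(5(5w + 3)) < 44/(5·5w) = (44/25)/w.
Thus |(-2w - 10)/(5w + 3) + 2/5| < ϵ whenever w > (44/25)/ϵ.
Take N_0 = (44/25)/ϵ. If w > N_0 then |(-2w - 10)/(5w + 3) + 2/5| < (44/25)/w < ϵ.

N_0 = (44/25)/ϵ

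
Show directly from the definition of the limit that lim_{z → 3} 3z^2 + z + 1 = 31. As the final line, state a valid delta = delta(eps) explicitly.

delta = min(2, eps/25)

Fix eps > 0. We want delta > 0 such that 0 < |z − 3| < delta implies |(3z^2 + z + 1) − 31| < eps.
(3z^2 + z + 1) − 31 = 3z^2 + z - 30 = (z − 3)(3z + 10).
So |(3z^2 + z + 1) − 31| = |z − 3|·|3z + 10|.
Assume first that |z − 3| < 2, so |z| < 5. Then |3z + 10| ≤ 3·5 + 10 = 25.
Hence |(3z^2 + z + 1) − 31| ≤ 25|z − 3| < eps provided |z − 3| < eps/25.
Take delta = min(2, eps/25). Then 0 < |z − 3| < delta gives both |z − 3| < 2 and |z − 3| < eps/25, so |(3z^2 + z + 1) − 31| < eps.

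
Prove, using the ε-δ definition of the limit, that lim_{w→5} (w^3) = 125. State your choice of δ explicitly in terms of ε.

Let ε > 0 be given. We seek δ > 0 with 0 < |w − 5| < δ ⇒ |w^3 − 125| < ε.
Factor: w^3 − 125 = (w − 5)(w^2 + 5w + 25), so |w^3 − 125| = |w − 5|·|w^2 + 5w + 25|.
Impose δ ≤ 1 so that |w| < 6; then |w^2 + 5w + 25| ≤ 91.
Hence |w^3 − 125| ≤ 91|w − 5|, which is < ε once |w − 5| < ε/91.
Take δ = min(1, ε/91). If 0 < |w − 5| < δ then both bounds hold and |w^3 − 125| ≤ 91|w − 5| < 91·(ε/91) = ε.

δ = min(1, ε/91)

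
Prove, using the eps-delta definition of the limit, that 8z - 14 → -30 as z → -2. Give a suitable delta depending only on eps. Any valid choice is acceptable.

delta = eps/8

Let eps > 0. We need delta > 0 so that 0 < |z + 2| < delta implies |(8z - 14) + 30| < eps.
Since (8z - 14) + 30 = 8(z + 2), we have |(8z - 14) + 30| = 8|z + 2|.
Thus it suffices that |z + 2| < eps/8.
Take delta = eps/8. If 0 < |z + 2| < delta then |(8z - 14) + 30| = 8|z + 2| < 8·(eps/8) = eps.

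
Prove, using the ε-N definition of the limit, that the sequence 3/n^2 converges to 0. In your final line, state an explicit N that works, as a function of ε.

N = (3/ε)^{1/2}

Let ε > 0. For n ≥ 1, |3/n^2 − 0| = 3/n^2.
3/n^2 < ε ⇔ n^2 > 3/ε ⇔ n > (3/ε)^{1/2}.
Take N = (3/ε)^{1/2}. Then n > N implies 3/n^2 < ε.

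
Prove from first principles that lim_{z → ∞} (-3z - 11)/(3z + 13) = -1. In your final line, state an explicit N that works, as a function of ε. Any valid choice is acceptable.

Let ε > 0. We seek N > 0 such that z > N implies |(-3z - 11)/(3z + 13) + 1| < ε.
(-3z - 11)/(3z + 13) + 1 = (3(-3z - 11) − (-3)(3z + 13)) / (3(3z + 13)) = 6/(3(3z + 13)).
For z > 0 we have 3z + 13 > 3z, so |(-3z - 11)/(3z + 13) + 1| = 6/(3(3z + 13)) < 6/(3·3z) = (2/3)/z.
Thus |(-3z - 11)/(3z + 13) + 1| < ε whenever z > (2/3)/ε.
Take N = (2/3)/ε. If z > N then |(-3z - 11)/(3z + 13) + 1| < (2/3)/z < ε.

N = (2/3)/ε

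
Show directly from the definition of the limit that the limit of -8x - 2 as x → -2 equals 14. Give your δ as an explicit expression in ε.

Fix ε > 0. We need δ > 0 so that 0 < |x + 2| < δ implies |(-8x - 2) − 14| < ε.
Since (-8x - 2) − 14 = -8(x + 2), we have |(-8x - 2) − 14| = 8|x + 2|.
So 8|x + 2| < ε exactly when |x + 2| < ε/8.
Take δ = ε/8. If 0 < |x + 2| < δ then |(-8x - 2) − 14| = 8|x + 2| < 8·(ε/8) = ε.

δ = ε/8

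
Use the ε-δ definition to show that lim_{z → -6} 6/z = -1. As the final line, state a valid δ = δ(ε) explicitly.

δ = min(3, 3ε)

Let ε > 0 be given. We seek δ > 0 such that 0 < |z + 6| < δ implies |6/z + 1| < ε.
|6/z + 1| = 6·|-6 − z|/(6·|z|) = 6|z + 6|/(6|z|).
Require δ ≤ 3 so that |z| > 6 − 3 = 3, hence 6|z| > 18.
Then |6/z + 1| < 6|z + 6|/18, which is < ε when |z + 6| < 3ε.
Take δ = min(3, 3ε). Then 0 < |z + 6| < δ gives both |z + 6| < 3 and |z + 6| < 3ε, so |6/z + 1| < ε.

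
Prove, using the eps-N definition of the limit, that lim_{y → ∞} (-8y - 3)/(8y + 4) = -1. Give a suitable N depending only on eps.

Let eps > 0. We seek N > 0 such that y > N implies |(-8y - 3)/(8y + 4) + 1| < eps.
(-8y - 3)/(8y + 4) + 1 = (8(-8y - 3) − (-8)(8y + 4)) / (8(8y + 4)) = 8/(8(8y + 4)).
For y > 0 we have 8y + 4 > 8y, so |(-8y - 3)/(8y + 4) + 1| = 8/(8(8y + 4)) < 8/(8·8y) = (1/8)/y.
Thus |(-8y - 3)/(8y + 4) + 1| < eps whenever y > (1/8)/eps.
Take N = (1/8)/eps. If y > N then |(-8y - 3)/(8y + 4) + 1| < (1/8)/y < eps.

N = (1/8)/eps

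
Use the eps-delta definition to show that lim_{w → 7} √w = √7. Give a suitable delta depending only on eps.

Let eps > 0. We want delta > 0 such that 0 < |w − 7| < delta implies |√w − √7| < eps.
Multiplying by the conjugate, |√w − √7| = |w − 7|/(√w + √7).
Restrict delta ≤ 7 so that |w − 7| < 7 forces w > 0, and then √w + √7 > √7.
Hence |√w − √7| < |w − 7|/√7, which is < eps once |w − 7| < √7·eps.
Take delta = min(7, √7·eps). If 0 < |w − 7| < delta then w > 0 and |√w − √7| < |w − 7|/√7 < eps.

delta = min(7, √7·eps)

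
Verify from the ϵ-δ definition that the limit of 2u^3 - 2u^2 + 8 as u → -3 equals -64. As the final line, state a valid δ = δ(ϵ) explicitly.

δ = min(1, ϵ/88)

Let ϵ > 0. We want δ > 0 such that 0 < |u + 3| < δ implies |(2u^3 - 2u^2 + 8) + 64| < ϵ.
(2u^3 - 2u^2 + 8) + 64 = 2u^3 - 2u^2 + 72 = (u + 3)(2u^2 - 8u + 24).
So |(2u^3 - 2u^2 + 8) + 64| = |u + 3|·|2u^2 - 8u + 24|.
Assume first that |u + 3| < 1, so |u| < 4. Then |2u^2 - 8u + 24| ≤ 2·4^2 + 8·4 + 24 = 88.
Hence |(2u^3 - 2u^2 + 8) + 64| ≤ 88|u + 3| < ϵ provided |u + 3| < ϵ/88.
Take δ = min(1, ϵ/88). Then 0 < |u + 3| < δ gives both |u + 3| < 1 and |u + 3| < ϵ/88, so |(2u^3 - 2u^2 + 8) + 64| < ϵ.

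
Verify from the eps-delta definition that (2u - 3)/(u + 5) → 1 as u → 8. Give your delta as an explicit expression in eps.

Fix eps > 0. We want delta > 0 with 0 < |u − 8| < delta ⇒ |(2u - 3)/(u + 5) − 1| < eps.
Combining over a common denominator, (2u - 3)/(u + 5) − 1 = [(2u - 3)·13 − 13·(u + 5)] / [13·(u + 5)] = 13(u − 8) / (13(u + 5)).
So |(2u - 3)/(u + 5) − 1| = 13|u − 8| / (13·|u + 5|).
Require delta ≤ 13/2, so |u + 5| ≥ |13| − |u − 8| > 13 − 13/2 = 13/2.
Hence |(2u - 3)/(u + 5) − 1| < 13|u − 8|/(13·(13/2)) = (2/13)|u − 8|, which is < eps once |u − 8| < (13/2)eps.
Take delta = min(13/2, (13/2)eps). Then 0 < |u − 8| < delta forces both bounds, so |(2u - 3)/(u + 5) − 1| < eps.

delta = min(13/2, (13/2)eps)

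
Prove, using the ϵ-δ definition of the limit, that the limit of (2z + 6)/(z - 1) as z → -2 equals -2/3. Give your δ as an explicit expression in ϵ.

Let ϵ > 0 be given. We want δ > 0 with 0 < |z + 2| < δ ⇒ |(2z + 6)/(z - 1) + 2/3| < ϵ.
Combining over a common denominator, (2z + 6)/(z - 1) + 2/3 = [(2z + 6)·(-3) − 2·(z - 1)] / [(-3)·(z - 1)] = -8(z + 2) / ((-3)(z - 1)).
So |(2z + 6)/(z - 1) + 2/3| = 8|z + 2| / (3·|z − 1|).
Require δ ≤ 3/2, so |z − 1| ≥ |-3| − |z + 2| > 3 − 3/2 = 3/2.
Hence |(2z + 6)/(z - 1) + 2/3| < 8|z + 2|/(3·(3/2)) = (16/9)|z + 2|, which is < ϵ once |z + 2| < (9/16)ϵ.
Take δ = min(3/2, (9/16)ϵ). Then 0 < |z + 2| < δ forces both bounds, so |(2z + 6)/(z - 1) + 2/3| < ϵ.

δ = min(3/2, (9/16)ϵ)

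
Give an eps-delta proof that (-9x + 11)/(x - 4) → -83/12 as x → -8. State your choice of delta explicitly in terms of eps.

Suppose eps > 0. We want delta > 0 with 0 < |x + 8| < delta ⇒ |(-9x + 11)/(x - 4) + 83/12| < eps.
Combining over a common denominator, (-9x + 11)/(x - 4) + 83/12 = [(-9x + 11)·(-12) − 83·(x - 4)] / [(-12)·(x - 4)] = 25(x + 8) / ((-12)(x - 4)).
So |(-9x + 11)/(x - 4) + 83/12| = 25|x + 8| / (12·|x − 4|).
Restrict delta ≤ 6. Then |x + 8| < 6 gives |x − 4| = |(x + 8) + (-12)| ≥ 12 − 6 = 6.
Hence |(-9x + 11)/(x - 4) + 83/12| < 25|x + 8|/(12·6) = (25/72)|x + 8|, which is < eps once |x + 8| < (72/25)eps.
Take delta = min(6, (72/25)eps). Then 0 < |x + 8| < delta forces both bounds, so |(-9x + 11)/(x - 4) + 83/12| < eps.

delta = min(6, (72/25)eps)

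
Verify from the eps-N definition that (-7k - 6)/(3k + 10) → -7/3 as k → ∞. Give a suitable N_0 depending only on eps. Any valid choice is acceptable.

N_0 = (52/9)/eps

Let eps > 0. For k ≥ 1, |(-7k - 6)/(3k + 10) + 7/3| = |52|/(3(3k + 10)) = 52/(3(3k + 10)).
Since 3k + 10 ≥ 3k for k ≥ 1, this is ≤ 52/(3·3k) = (52/9)/k.
So |(-7k - 6)/(3k + 10) + 7/3| < eps whenever k > (52/9)/eps.
Take N_0 = (52/9)/eps. If k > N_0 then |(-7k - 6)/(3k + 10) + 7/3| ≤ (52/9)/k < eps.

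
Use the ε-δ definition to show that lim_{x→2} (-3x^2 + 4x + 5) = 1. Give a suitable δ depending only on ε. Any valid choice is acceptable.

Let ε > 0. We want δ > 0 such that 0 < |x − 2| < δ implies |(-3x^2 + 4x + 5) − 1| < ε.
(-3x^2 + 4x + 5) − 1 = -3x^2 + 4x + 4 = (x − 2)(-3x - 2).
So |(-3x^2 + 4x + 5) − 1| = |x − 2|·|-3x - 2|.
Assume first that |x − 2| < 1, so |x| < 3. Then |-3x - 2| ≤ 3·3 + 2 = 11.
Hence |(-3x^2 + 4x + 5) − 1| ≤ 11|x − 2| < ε provided |x − 2| < ε/11.
Choosing δ = min(1, ε/11) ensures both conditions, hence |(-3x^2 + 4x + 5) − 1| < ε.

δ = min(1, ε/11)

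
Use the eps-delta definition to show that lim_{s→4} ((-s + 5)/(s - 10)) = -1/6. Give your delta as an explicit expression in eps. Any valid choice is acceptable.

Let eps > 0. We want delta > 0 with 0 < |s − 4| < delta ⇒ |(-s + 5)/(s - 10) + 1/6| < eps.
Combining over a common denominator, (-s + 5)/(s - 10) + 1/6 = [(-s + 5)·(-6) − 1·(s - 10)] / [(-6)·(s - 10)] = 5(s − 4) / ((-6)(s - 10)).
So |(-s + 5)/(s - 10) + 1/6| = 5|s − 4| / (6·|s − 10|).
Restrict delta ≤ 3. Then |s − 4| < 3 gives |s − 10| = |(s − 4) + (-6)| ≥ 6 − 3 = 3.
Hence |(-s + 5)/(s - 10) + 1/6| < 5|s − 4|/(6·3) = (5/18)|s − 4|, which is < eps once |s − 4| < (18/5)eps.
Take delta = min(3, (18/5)eps). Then 0 < |s − 4| < delta forces both bounds, so |(-s + 5)/(s - 10) + 1/6| < eps.

delta = min(3, (18/5)eps)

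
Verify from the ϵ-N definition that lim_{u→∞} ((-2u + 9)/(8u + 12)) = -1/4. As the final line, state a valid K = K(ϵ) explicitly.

Let ϵ > 0 be given. We seek K > 0 such that u > K implies |(-2u + 9)/(8u + 12) + 1/4| < ϵ.
(-2u + 9)/(8u + 12) + 1/4 = (8(-2u + 9) − (-2)(8u + 12)) / (8(8u + 12)) = 96/(8(8u + 12)).
For u > 0 we have 8u + 12 > 8u, so |(-2u + 9)/(8u + 12) + 1/4| = 96/(8(8u + 12)) < 96/(8·8u) = (3/2)/u.
Thus |(-2u + 9)/(8u + 12) + 1/4| < ϵ whenever u > (3/2)/ϵ.
Take K = (3/2)/ϵ. If u > K then |(-2u + 9)/(8u + 12) + 1/4| < (3/2)/u < ϵ.

K = (3/2)/ϵ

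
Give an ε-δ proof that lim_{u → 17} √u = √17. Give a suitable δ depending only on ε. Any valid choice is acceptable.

Fix ε > 0. We want δ > 0 such that 0 < |u − 17| < δ implies |√u − √17| < ε.
Rationalise: √u − √17 = (u − 17)/(√u + √17), so |√u − √17| = |u − 17|/(√u + √17).
Restrict δ ≤ 17 so that |u − 17| < 17 forces u > 0, and then √u + √17 > √17.
Hence |√u − √17| < |u − 17|/√17, which is < ε once |u − 17| < √17·ε.
Take δ = min(17, √17·ε). If 0 < |u − 17| < δ then u > 0 and |√u − √17| < |u − 17|/√17 < ε.

δ = min(17, √17·ε)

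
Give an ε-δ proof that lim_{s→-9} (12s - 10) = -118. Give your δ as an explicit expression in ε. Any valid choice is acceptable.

Let ε > 0 be given. We need δ > 0 so that 0 < |s + 9| < δ implies |(12s - 10) + 118| < ε.
Since (12s - 10) + 118 = 12(s + 9), we have |(12s - 10) + 118| = 12|s + 9|.
So 12|s + 9| < ε exactly when |s + 9| < ε/12.
Take δ = ε/12. If 0 < |s + 9| < δ then |(12s - 10) + 118| = 12|s + 9| < 12·(ε/12) = ε.

δ = ε/12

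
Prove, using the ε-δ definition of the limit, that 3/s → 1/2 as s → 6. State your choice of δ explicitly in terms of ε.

Let ε > 0 be given. We seek δ > 0 such that 0 < |s − 6| < δ implies |3/s − (1/2)| < ε.
|3/s − (1/2)| = 3·|6 − s|/(6·|s|) = 3|s − 6|/(6|s|).
Restrict δ ≤ 3. Then |s − 6| < 3 gives |s| > 3, so 6|s| > 18.
Then |3/s − (1/2)| < 3|s − 6|/18, which is < ε when |s − 6| < 6ε.
Take δ = min(3, 6ε). Then 0 < |s − 6| < δ gives both |s − 6| < 3 and |s − 6| < 6ε, so |3/s − (1/2)| < ε.

δ = min(3, 6ε)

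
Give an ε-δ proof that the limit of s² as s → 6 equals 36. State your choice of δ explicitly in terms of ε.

δ = min(1, ε/13)

Let ε > 0. We seek δ > 0 with 0 < |s − 6| < δ ⇒ |s² − 36| < ε.
Factor: s² − 36 = (s − 6)(s + 6), so |s² − 36| = |s − 6|·|s + 6|.
Impose δ ≤ 1 so that |s| < 7; then |s + 6| ≤ 13.
Hence |s² − 36| ≤ 13|s − 6|, which is < ε once |s − 6| < ε/13.
Take δ = min(1, ε/13). If 0 < |s − 6| < δ then both bounds hold and |s² − 36| ≤ 13|s − 6| < 13·(ε/13) = ε.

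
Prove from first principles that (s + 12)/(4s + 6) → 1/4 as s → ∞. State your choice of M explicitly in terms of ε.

M = (21/8)/ε

Fix ε > 0. We seek M > 0 such that s > M implies |(s + 12)/(4s + 6) − (1/4)| < ε.
(s + 12)/(4s + 6) − (1/4) = (4(s + 12) − (4s + 6)) / (4(4s + 6)) = 42/(4(4s + 6)).
For s > 0 we have 4s + 6 > 4s, so |(s + 12)/(4s + 6) − (1/4)| = 42/(4(4s + 6)) < 42/(4·4s) = (21/8)/s.
Thus |(s + 12)/(4s + 6) − (1/4)| < ε whenever s > (21/8)/ε.
Take M = (21/8)/ε. If s > M then |(s + 12)/(4s + 6) − (1/4)| < (21/8)/s < ε.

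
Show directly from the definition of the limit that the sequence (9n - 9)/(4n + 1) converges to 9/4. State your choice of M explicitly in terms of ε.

Let ε > 0. For n ≥ 1, |(9n - 9)/(4n + 1) − (9/4)| = |-45|/(4(4n + 1)) = 45/(4(4n + 1)).
Since 4n + 1 ≥ 4n for n ≥ 1, this is ≤ 45/(4·4n) = (45/16)/n.
So |(9n - 9)/(4n + 1) − (9/4)| < ε whenever n > (45/16)/ε.
Take M = (45/16)/ε. If n > M then |(9n - 9)/(4n + 1) − (9/4)| ≤ (45/16)/n < ε.

M = (45/16)/ε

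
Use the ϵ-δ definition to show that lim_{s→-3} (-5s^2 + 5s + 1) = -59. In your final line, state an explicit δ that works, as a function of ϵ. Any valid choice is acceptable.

Fix ϵ > 0. We want δ > 0 such that 0 < |s + 3| < δ implies |(-5s^2 + 5s + 1) + 59| < ϵ.
(-5s^2 + 5s + 1) + 59 = -5s^2 + 5s + 60 = (s + 3)(-5s + 20).
So |(-5s^2 + 5s + 1) + 59| = |s + 3|·|-5s + 20|.
Assume first that |s + 3| < 1, so |s| < 4. Then |-5s + 20| ≤ 5·4 + 20 = 40.
Hence |(-5s^2 + 5s + 1) + 59| ≤ 40|s + 3| < ϵ provided |s + 3| < ϵ/40.
Take δ = min(1, ϵ/40). Then 0 < |s + 3| < δ gives both |s + 3| < 1 and |s + 3| < ϵ/40, so |(-5s^2 + 5s + 1) + 59| < ϵ.

δ = min(1, ϵ/40)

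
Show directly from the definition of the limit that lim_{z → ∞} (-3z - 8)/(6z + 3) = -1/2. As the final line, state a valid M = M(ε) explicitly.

M = (13/12)/ε

Let ε > 0. We seek M > 0 such that z > M implies |(-3z - 8)/(6z + 3) + 1/2| < ε.
(-3z - 8)/(6z + 3) + 1/2 = (6(-3z - 8) − (-3)(6z + 3)) / (6(6z + 3)) = -39/(6(6z + 3)).
For z > 0 we have 6z + 3 > 6z, so |(-3z - 8)/(6z + 3) + 1/2| = 39/(6(6z + 3)) < 39/(6·6z) = (13/12)/z.
Thus |(-3z - 8)/(6z + 3) + 1/2| < ε whenever z > (13/12)/ε.
Take M = (13/12)/ε. If z > M then |(-3z - 8)/(6z + 3) + 1/2| < (13/12)/z < ε.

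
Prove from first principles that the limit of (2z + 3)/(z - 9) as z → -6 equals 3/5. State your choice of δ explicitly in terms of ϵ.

Fix ϵ > 0. We want δ > 0 with 0 < |z + 6| < δ ⇒ |(2z + 3)/(z - 9) − (3/5)| < ϵ.
Combining over a common denominator, (2z + 3)/(z - 9) − (3/5) = [(2z + 3)·(-15) − (-9)·(z - 9)] / [(-15)·(z - 9)] = -21(z + 6) / ((-15)(z - 9)).
So |(2z + 3)/(z - 9) − (3/5)| = 21|z + 6| / (15·|z − 9|).
Require δ ≤ 15/2, so |z − 9| ≥ |-15| − |z + 6| > 15 − 15/2 = 15/2.
Hence |(2z + 3)/(z - 9) − (3/5)| < 21|z + 6|/(15·(15/2)) = (14/75)|z + 6|, which is < ϵ once |z + 6| < (75/14)ϵ.
Take δ = min(15/2, (75/14)ϵ). Then 0 < |z + 6| < δ forces both bounds, so |(2z + 3)/(z - 9) − (3/5)| < ϵ.

δ = min(15/2, (75/14)ϵ)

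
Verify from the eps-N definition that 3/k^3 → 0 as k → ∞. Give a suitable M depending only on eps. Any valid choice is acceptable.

M = (3/eps)^{1/3}

Fix eps > 0. For k ≥ 1, |3/k^3 − 0| = 3/k^3.
3/k^3 < eps ⇔ k^3 > 3/eps ⇔ k > (3/eps)^{1/3}.
Take M = (3/eps)^{1/3}. Then k > M implies 3/k^3 < eps.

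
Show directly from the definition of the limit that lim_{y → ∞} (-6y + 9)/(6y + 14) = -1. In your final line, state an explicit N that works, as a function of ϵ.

N = (23/6)/ϵ

Fix ϵ > 0. We seek N > 0 such that y > N implies |(-6y + 9)/(6y + 14) + 1| < ϵ.
(-6y + 9)/(6y + 14) + 1 = (6(-6y + 9) − (-6)(6y + 14)) / (6(6y + 14)) = 138/(6(6y + 14)).
For y > 0 we have 6y + 14 > 6y, so |(-6y + 9)/(6y + 14) + 1| = 138/(6(6y + 14)) < 138/(6·6y) = (23/6)/y.
Thus |(-6y + 9)/(6y + 14) + 1| < ϵ whenever y > (23/6)/ϵ.
Take N = (23/6)/ϵ. If y > N then |(-6y + 9)/(6y + 14) + 1| < (23/6)/y < ϵ.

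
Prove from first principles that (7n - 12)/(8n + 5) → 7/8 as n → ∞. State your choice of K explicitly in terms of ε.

K = (131/64)/ε

Suppose ε > 0. For n ≥ 1, |(7n - 12)/(8n + 5) − (7/8)| = |-131|/(8(8n + 5)) = 131/(8(8n + 5)).
Since 8n + 5 ≥ 8n for n ≥ 1, this is ≤ 131/(8·8n) = (131/64)/n.
So |(7n - 12)/(8n + 5) − (7/8)| < ε whenever n > (131/64)/ε.
Take K = (131/64)/ε. If n > K then |(7n - 12)/(8n + 5) − (7/8)| ≤ (131/64)/n < ε.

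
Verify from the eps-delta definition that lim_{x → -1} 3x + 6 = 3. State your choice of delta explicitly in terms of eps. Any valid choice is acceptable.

Suppose eps > 0. We need delta > 0 so that 0 < |x + 1| < delta implies |(3x + 6) − 3| < eps.
|(3x + 6) − 3| = |3x + 3| = 3|x + 1|.
So 3|x + 1| < eps exactly when |x + 1| < eps/3.
Take delta = eps/3. If 0 < |x + 1| < delta then |(3x + 6) − 3| = 3|x + 1| < 3·(eps/3) = eps.

delta = eps/3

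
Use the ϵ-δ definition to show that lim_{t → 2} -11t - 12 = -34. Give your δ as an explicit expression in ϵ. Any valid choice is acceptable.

δ = ϵ/11

Let ϵ > 0 be given. We need δ > 0 so that 0 < |t − 2| < δ implies |(-11t - 12) + 34| < ϵ.
|(-11t - 12) + 34| = |-11t + 22| = 11|t − 2|.
So 11|t − 2| < ϵ exactly when |t − 2| < ϵ/11.
Choosing δ = ϵ/11 gives |(-11t - 12) + 34| = 11|t − 2| < ϵ whenever |t − 2| < δ.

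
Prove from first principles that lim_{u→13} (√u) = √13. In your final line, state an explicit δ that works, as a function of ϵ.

Let ϵ > 0 be given. We want δ > 0 such that 0 < |u − 13| < δ implies |√u − √13| < ϵ.
Multiplying by the conjugate, |√u − √13| = |u − 13|/(√u + √13).
Restrict δ ≤ 13 so that |u − 13| < 13 forces u > 0, and then √u + √13 > √13.
Hence |√u − √13| < |u − 13|/√13, which is < ϵ once |u − 13| < √13·ϵ.
Take δ = min(13, √13·ϵ). If 0 < |u − 13| < δ then u > 0 and |√u − √13| < |u − 13|/√13 < ϵ.

δ = min(13, √13·ϵ)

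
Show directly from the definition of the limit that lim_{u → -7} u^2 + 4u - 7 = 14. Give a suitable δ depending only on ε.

δ = min(1, ε/11)

Let ε > 0. We want δ > 0 such that 0 < |u + 7| < δ implies |(u^2 + 4u - 7) − 14| < ε.
(u^2 + 4u - 7) − 14 = u^2 + 4u - 21 = (u + 7)(u - 3).
So |(u^2 + 4u - 7) − 14| = |u + 7|·|u - 3|.
Require δ ≤ 1. Then |u + 7| < 1 gives |u| < 8, and by the triangle inequality |u - 3| ≤ 8 + 3 = 11.
Hence |(u^2 + 4u - 7) − 14| ≤ 11|u + 7| < ε provided |u + 7| < ε/11.
Choosing δ = min(1, ε/11) ensures both conditions, hence |(u^2 + 4u - 7) − 14| < ε.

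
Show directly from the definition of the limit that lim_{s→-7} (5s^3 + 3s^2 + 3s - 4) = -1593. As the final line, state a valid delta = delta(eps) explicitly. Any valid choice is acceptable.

Let eps > 0 be given. We want delta > 0 such that 0 < |s + 7| < delta implies |(5s^3 + 3s^2 + 3s - 4) + 1593| < eps.
(5s^3 + 3s^2 + 3s - 4) + 1593 = 5s^3 + 3s^2 + 3s + 1589 = (s + 7)(5s^2 - 32s + 227).
So |(5s^3 + 3s^2 + 3s - 4) + 1593| = |s + 7|·|5s^2 - 32s + 227|.
Require delta ≤ 2. Then |s + 7| < 2 gives |s| < 9, and by the triangle inequality |5s^2 - 32s + 227| ≤ 5·9^2 + 32·9 + 227 = 920.
Hence |(5s^3 + 3s^2 + 3s - 4) + 1593| ≤ 920|s + 7| < eps provided |s + 7| < eps/920.
Take delta = min(2, eps/920). Then 0 < |s + 7| < delta gives both |s + 7| < 2 and |s + 7| < eps/920, so |(5s^3 + 3s^2 + 3s - 4) + 1593| < eps.

delta = min(2, eps/920)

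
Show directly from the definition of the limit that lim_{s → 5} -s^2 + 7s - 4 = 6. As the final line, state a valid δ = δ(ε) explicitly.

Let ε > 0 be given. We want δ > 0 such that 0 < |s − 5| < δ implies |(-s^2 + 7s - 4) − 6| < ε.
(-s^2 + 7s - 4) − 6 = -s^2 + 7s - 10 = (s − 5)(-s + 2).
So |(-s^2 + 7s - 4) − 6| = |s − 5|·|-s + 2|.
Assume first that |s − 5| < 1, so |s| < 6. Then |-s + 2| ≤ 6 + 2 = 8.
Hence |(-s^2 + 7s - 4) − 6| ≤ 8|s − 5| < ε provided |s − 5| < ε/8.
Choosing δ = min(1, ε/8) ensures both conditions, hence |(-s^2 + 7s - 4) − 6| < ε.

δ = min(1, ε/8)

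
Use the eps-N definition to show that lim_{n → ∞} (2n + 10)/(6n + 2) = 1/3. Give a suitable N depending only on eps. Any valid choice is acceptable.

Let eps > 0 be given. For n ≥ 1, |(2n + 10)/(6n + 2) − (1/3)| = |56|/(6(6n + 2)) = 56/(6(6n + 2)).
Since 6n + 2 ≥ 6n for n ≥ 1, this is ≤ 56/(6·6n) = (14/9)/n.
So |(2n + 10)/(6n + 2) − (1/3)| < eps whenever n > (14/9)/eps.
Take N = (14/9)/eps. If n > N then |(2n + 10)/(6n + 2) − (1/3)| ≤ (14/9)/n < eps.

N = (14/9)/eps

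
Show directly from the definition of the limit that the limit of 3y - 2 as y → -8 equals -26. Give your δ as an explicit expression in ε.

δ = ε/3

Suppose ε > 0. We need δ > 0 so that 0 < |y + 8| < δ implies |(3y - 2) + 26| < ε.
|(3y - 2) + 26| = |3y + 24| = 3|y + 8|.
So 3|y + 8| < ε exactly when |y + 8| < ε/3.
Choosing δ = ε/3 gives |(3y - 2) + 26| = 3|y + 8| < ε whenever |y + 8| < δ.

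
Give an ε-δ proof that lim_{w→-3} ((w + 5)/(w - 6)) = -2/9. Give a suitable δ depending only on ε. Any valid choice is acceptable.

Fix ε > 0. We want δ > 0 with 0 < |w + 3| < δ ⇒ |(w + 5)/(w - 6) + 2/9| < ε.
Combining over a common denominator, (w + 5)/(w - 6) + 2/9 = [(w + 5)·(-9) − 2·(w - 6)] / [(-9)·(w - 6)] = -11(w + 3) / ((-9)(w - 6)).
So |(w + 5)/(w - 6) + 2/9| = 11|w + 3| / (9·|w − 6|).
Restrict δ ≤ 9/2. Then |w + 3| < 9/2 gives |w − 6| = |(w + 3) + (-9)| ≥ 9 − 9/2 = 9/2.
Hence |(w + 5)/(w - 6) + 2/9| < 11|w + 3|/(9·(9/2)) = (22/81)|w + 3|, which is < ε once |w + 3| < (81/22)ε.
Take δ = min(9/2, (81/22)ε). Then 0 < |w + 3| < δ forces both bounds, so |(w + 5)/(w - 6) + 2/9| < ε.

δ = min(9/2, (81/22)ε)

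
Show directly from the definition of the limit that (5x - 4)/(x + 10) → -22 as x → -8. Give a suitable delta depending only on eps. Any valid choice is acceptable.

Let eps > 0. We want delta > 0 with 0 < |x + 8| < delta ⇒ |(5x - 4)/(x + 10) + 22| < eps.
Combining over a common denominator, (5x - 4)/(x + 10) + 22 = [(5x - 4)·2 − (-44)·(x + 10)] / [2·(x + 10)] = 54(x + 8) / (2(x + 10)).
So |(5x - 4)/(x + 10) + 22| = 54|x + 8| / (2·|x + 10|).
Require delta ≤ 1, so |x + 10| ≥ |2| − |x + 8| > 2 − 1 = 1.
Hence |(5x - 4)/(x + 10) + 22| < 54|x + 8|/(2·1) = 27|x + 8|, which is < eps once |x + 8| < (1/27)eps.
Take delta = min(1, (1/27)eps). Then 0 < |x + 8| < delta forces both bounds, so |(5x - 4)/(x + 10) + 22| < eps.

delta = min(1, (1/27)eps)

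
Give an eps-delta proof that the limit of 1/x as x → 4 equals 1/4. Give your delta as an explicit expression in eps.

Fix eps > 0. We seek delta > 0 such that 0 < |x − 4| < delta implies |1/x − (1/4)| < eps.
|1/x − (1/4)| = |4 − x|/(4·|x|) = |x − 4|/(4|x|).
Require delta ≤ 2 so that |x| > 4 − 2 = 2, hence 4|x| > 8.
Then |1/x − (1/4)| < |x − 4|/8, which is < eps when |x − 4| < 8eps.
Take delta = min(2, 8eps). Then 0 < |x − 4| < delta gives both |x − 4| < 2 and |x − 4| < 8eps, so |1/x − (1/4)| < eps.

delta = min(2, 8eps)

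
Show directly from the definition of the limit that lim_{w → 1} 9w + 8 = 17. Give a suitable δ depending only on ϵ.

δ = ϵ/9

Fix ϵ > 0. We need δ > 0 so that 0 < |w − 1| < δ implies |(9w + 8) − 17| < ϵ.
Since (9w + 8) − 17 = 9(w − 1), we have |(9w + 8) − 17| = 9|w − 1|.
Thus it suffices that |w − 1| < ϵ/9.
Take δ = ϵ/9. If 0 < |w − 1| < δ then |(9w + 8) − 17| = 9|w − 1| < 9·(ϵ/9) = ϵ.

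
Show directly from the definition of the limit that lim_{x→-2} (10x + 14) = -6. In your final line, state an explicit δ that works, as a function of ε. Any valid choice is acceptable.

δ = ε/10

Suppose ε > 0. We need δ > 0 so that 0 < |x + 2| < δ implies |(10x + 14) + 6| < ε.
Since (10x + 14) + 6 = 10(x + 2), we have |(10x + 14) + 6| = 10|x + 2|.
So 10|x + 2| < ε exactly when |x + 2| < ε/10.
Take δ = ε/10. If 0 < |x + 2| < δ then |(10x + 14) + 6| = 10|x + 2| < 10·(ε/10) = ε.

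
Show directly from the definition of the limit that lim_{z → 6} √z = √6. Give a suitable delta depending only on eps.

delta = min(6, √6·eps)

Let eps > 0 be given. We want delta > 0 such that 0 < |z − 6| < delta implies |√z − √6| < eps.
Rationalise: √z − √6 = (z − 6)/(√z + √6), so |√z − √6| = |z − 6|/(√z + √6).
Restrict delta ≤ 6 so that |z − 6| < 6 forces z > 0, and then √z + √6 > √6.
Hence |√z − √6| < |z − 6|/√6, which is < eps once |z − 6| < √6·eps.
Take delta = min(6, √6·eps). If 0 < |z − 6| < delta then z > 0 and |√z − √6| < |z − 6|/√6 < eps.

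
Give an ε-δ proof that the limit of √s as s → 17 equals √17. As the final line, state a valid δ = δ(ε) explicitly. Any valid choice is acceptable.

Fix ε > 0. We want δ > 0 such that 0 < |s − 17| < δ implies |√s − √17| < ε.
Multiplying by the conjugate, |√s − √17| = |s − 17|/(√s + √17).
Restrict δ ≤ 17 so that |s − 17| < 17 forces s > 0, and then √s + √17 > √17.
Hence |√s − √17| < |s − 17|/√17, which is < ε once |s − 17| < √17·ε.
Take δ = min(17, √17·ε). If 0 < |s − 17| < δ then s > 0 and |√s − √17| < |s − 17|/√17 < ε.

δ = min(17, √17·ε)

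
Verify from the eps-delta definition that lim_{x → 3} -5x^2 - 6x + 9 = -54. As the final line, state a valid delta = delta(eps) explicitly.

Let eps > 0 be given. We want delta > 0 such that 0 < |x − 3| < delta implies |(-5x^2 - 6x + 9) + 54| < eps.
(-5x^2 - 6x + 9) + 54 = -5x^2 - 6x + 63 = (x − 3)(-5x - 21).
So |(-5x^2 - 6x + 9) + 54| = |x − 3|·|-5x - 21|.
Require delta ≤ 1. Then |x − 3| < 1 gives |x| < 4, and by the triangle inequality |-5x - 21| ≤ 5·4 + 21 = 41.
Hence |(-5x^2 - 6x + 9) + 54| ≤ 41|x − 3| < eps provided |x − 3| < eps/41.
Take delta = min(1, eps/41). Then 0 < |x − 3| < delta gives both |x − 3| < 1 and |x − 3| < eps/41, so |(-5x^2 - 6x + 9) + 54| < eps.

delta = min(1, eps/41)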